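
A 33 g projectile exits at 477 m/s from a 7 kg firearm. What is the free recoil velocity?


v_recoil = m_p * v_p / m_gun = 0.033 * 477 / 7 = 2.249 m/s

2.249 m/s


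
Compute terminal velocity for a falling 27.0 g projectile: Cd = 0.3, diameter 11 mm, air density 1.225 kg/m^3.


A = pi*(d/2)^2 = pi*(11/2000)^2 = 9.50332e-05 m^2
vt = sqrt(2mg/(Cd*rho*A)) = sqrt(2*0.027*9.81/(0.3 * 1.225 * 9.50332e-05)) = 123.2 m/s

123.2 m/s


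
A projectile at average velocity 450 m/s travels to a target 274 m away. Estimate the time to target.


t = d/v = 274/450 = 0.6089 s

0.6089 s


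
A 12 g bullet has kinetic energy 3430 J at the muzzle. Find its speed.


v = sqrt(2*E/m) = sqrt(2*3430/0.012) = 756.1 m/s

756.1 m/s


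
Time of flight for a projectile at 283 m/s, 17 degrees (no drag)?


T = 2*v0*sin(theta)/g = 2*283*sin(17°)/9.81 = 16.87 s

16.87 s


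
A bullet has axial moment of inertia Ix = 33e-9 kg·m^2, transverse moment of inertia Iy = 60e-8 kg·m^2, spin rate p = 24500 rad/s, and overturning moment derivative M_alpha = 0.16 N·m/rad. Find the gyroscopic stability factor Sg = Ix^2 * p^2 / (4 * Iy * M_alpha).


Sg = Ix^2 * p^2 / (4 * Iy * M_alpha) = (33e-9)^2 * 24500^2 / (4 * 60e-8 * 0.16) = 1.702

1.702


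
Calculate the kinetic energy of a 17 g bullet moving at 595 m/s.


E = 0.5*m*v^2 = 0.5*0.017*595^2 = 3009 J

3009 J


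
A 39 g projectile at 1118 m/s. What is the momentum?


p = m*v = 0.039*1118 = 43.6 kg·m/s

43.6 kg·m/s


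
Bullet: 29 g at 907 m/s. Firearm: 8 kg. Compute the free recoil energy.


v_r = m_p*v_p/m_gun = 0.029*907/8 = 3.28788 m/s, E_r = 0.5*m_gun*v_r^2 = 0.5*8*3.28788^2 = 43.24 J

43.24 J


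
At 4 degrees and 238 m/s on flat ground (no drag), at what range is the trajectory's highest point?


R = v0^2*sin(2*theta)/g = 238^2*sin(2*4°)/9.81 = 803.601 m
apex_dist = R/2 = 803.601/2 = 401.8 m

401.8 m


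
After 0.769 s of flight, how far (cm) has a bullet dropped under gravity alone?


drop = 0.5*g*t^2 = 0.5*9.81*0.769^2 = 2.90063 m ≈ 290.1 cm

290.1 cm


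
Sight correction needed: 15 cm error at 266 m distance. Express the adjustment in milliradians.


1 mrad subtends 1 cm per 10 m of range, so adj = error_cm / (dist_m / 10) = 15 / (266/10) = 0.5639 mrad

0.5639 mrad


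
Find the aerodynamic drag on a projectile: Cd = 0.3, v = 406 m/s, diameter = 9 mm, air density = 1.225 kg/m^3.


A = pi*(d/2)^2 = pi*(9/2000)^2 = 6.36173e-05 m^2
Fd = 0.5*Cd*rho*A*v^2 = 0.5*0.3*1.225*6.36173e-05*406^2 = 1.927 N

1.927 N


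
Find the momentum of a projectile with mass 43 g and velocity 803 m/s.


p = m*v = 0.043*803 = 34.53 kg·m/s

34.53 kg·m/s


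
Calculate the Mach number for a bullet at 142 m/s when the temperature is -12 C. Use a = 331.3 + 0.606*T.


a = 331.3 + 0.606*(-12) = 324.028 m/s
M = v/a = 142/324.028 = 0.4382

0.4382


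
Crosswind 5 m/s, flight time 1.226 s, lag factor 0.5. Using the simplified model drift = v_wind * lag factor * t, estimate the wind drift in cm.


drift = v_wind * lag * t = 5 * 0.5 * 1.226 = 3.065 m ≈ 306.5 cm

306.5 cm


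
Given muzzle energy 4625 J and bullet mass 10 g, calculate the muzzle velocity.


v = sqrt(2*E/m) = sqrt(2*4625/0.01) = 961.8 m/s

961.8 m/s


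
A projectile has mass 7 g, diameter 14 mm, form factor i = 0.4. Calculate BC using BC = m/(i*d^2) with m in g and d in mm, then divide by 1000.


BC = m/(i*d^2*1000) = 7/(0.4 * 14^2 * 1000) = 8.929e-05

8.929e-05


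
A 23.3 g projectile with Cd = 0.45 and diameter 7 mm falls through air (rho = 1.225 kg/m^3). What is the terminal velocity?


A = pi*(d/2)^2 = pi*(7/2000)^2 = 3.84845e-05 m^2
vt = sqrt(2mg/(Cd*rho*A)) = sqrt(2*0.0233*9.81/(0.45 * 1.225 * 3.84845e-05)) = 146.8 m/s

146.8 m/s


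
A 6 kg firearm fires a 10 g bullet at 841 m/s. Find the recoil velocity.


v_recoil = m_p * v_p / m_gun = 0.01 * 841 / 6 = 1.402 m/s

1.402 m/s


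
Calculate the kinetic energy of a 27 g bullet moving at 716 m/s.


E = 0.5*m*v^2 = 0.5*0.027*716^2 = 6921 J

6921 J


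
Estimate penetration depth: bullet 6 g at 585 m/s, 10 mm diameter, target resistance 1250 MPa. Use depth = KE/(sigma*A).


A = pi*(d/2)^2 = pi*(10/2)^2 = 78.5398 mm^2
E = 0.5*m*v^2 = 0.5*0.006*585^2 = 1026.67 J
depth = E/(sigma*A) = 1026.67 J / (1250 MPa * 78.5398 mm^2) = 1026.67/(1250 * 78.5398) m = 0.0104576 m ≈ 10.46 mm

10.46 mm


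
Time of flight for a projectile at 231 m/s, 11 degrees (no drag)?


T = 2*v0*sin(theta)/g = 2*231*sin(11°)/9.81 = 8.986 s

8.986 s


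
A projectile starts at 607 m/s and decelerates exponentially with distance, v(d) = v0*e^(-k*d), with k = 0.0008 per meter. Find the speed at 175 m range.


v = v0*exp(-k*d) = 607*exp(-0.0008*175) = 527.7 m/s

527.7 m/s


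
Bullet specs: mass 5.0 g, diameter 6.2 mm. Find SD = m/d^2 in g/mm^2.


SD = m/d^2 = 5.0/6.2^2 = 0.1301 g/mm^2

0.1301 g/mm^2


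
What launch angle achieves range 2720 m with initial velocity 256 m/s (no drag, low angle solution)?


sin(2*theta) = R*g/v0^2 = 2720*9.81/256^2 = 0.407153, theta = arcsin(0.407153)/2 = 12.01°

12.01 degrees


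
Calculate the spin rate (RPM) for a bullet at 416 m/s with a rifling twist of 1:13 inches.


twist_m = 13*0.0254 = 0.3302 m
spin = v/twist = 416/0.3302 = 1259.843 rev/s
RPM = spin*60 = 1259.843*60 ≈ 75591 RPM

75591 RPM


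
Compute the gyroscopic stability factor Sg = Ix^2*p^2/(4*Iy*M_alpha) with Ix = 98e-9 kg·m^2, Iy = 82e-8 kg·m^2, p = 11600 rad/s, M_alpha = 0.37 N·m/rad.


Sg = Ix^2 * p^2 / (4 * Iy * M_alpha) = (98e-9)^2 * 11600^2 / (4 * 82e-8 * 0.37) = 1.065

1.065


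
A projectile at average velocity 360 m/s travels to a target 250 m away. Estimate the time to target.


t = d/v = 250/360 = 0.6944 s

0.6944 s


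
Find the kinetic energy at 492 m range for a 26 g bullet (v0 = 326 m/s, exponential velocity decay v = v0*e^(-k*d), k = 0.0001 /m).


v = v0*exp(-k*d) = 326*exp(-0.0001*492) = 310.349 m/s
E = 0.5*m*v^2 = 0.5*0.026*310.349^2 = 1252 J

1252 J


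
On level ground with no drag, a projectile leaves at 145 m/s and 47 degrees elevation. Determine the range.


R = v0^2 * sin(2*theta) / g = 145^2 * sin(2*47°) / 9.81 = 2138 m

2138 m


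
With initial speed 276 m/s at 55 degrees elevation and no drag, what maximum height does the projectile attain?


H = (v0*sin(theta))^2 / (2g) = (276*sin(55°))^2 / (2*9.81) = 2605 m

2605 m


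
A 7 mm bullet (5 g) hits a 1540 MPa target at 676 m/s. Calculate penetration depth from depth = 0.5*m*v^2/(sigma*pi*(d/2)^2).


A = pi*(d/2)^2 = pi*(7/2)^2 = 38.4845 mm^2
E = 0.5*m*v^2 = 0.5*0.005*676^2 = 1142.44 J
depth = E/(sigma*A) = 1142.44 J / (1540 MPa * 38.4845 mm^2) = 1142.44/(1540 * 38.4845) m = 0.0192764 m ≈ 19.28 mm

19.28 mm


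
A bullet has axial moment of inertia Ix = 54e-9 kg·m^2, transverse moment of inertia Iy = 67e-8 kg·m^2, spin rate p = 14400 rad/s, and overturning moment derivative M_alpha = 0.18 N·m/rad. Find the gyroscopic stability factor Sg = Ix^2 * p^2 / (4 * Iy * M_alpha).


Sg = Ix^2 * p^2 / (4 * Iy * M_alpha) = (54e-9)^2 * 14400^2 / (4 * 67e-8 * 0.18) = 1.253

1.253


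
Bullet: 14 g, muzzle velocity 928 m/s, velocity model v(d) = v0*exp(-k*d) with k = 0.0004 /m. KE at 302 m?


v = v0*exp(-k*d) = 928*exp(-0.0004*302) = 822.404 m/s
E = 0.5*m*v^2 = 0.5*0.014*822.404^2 = 4734 J

4734 J


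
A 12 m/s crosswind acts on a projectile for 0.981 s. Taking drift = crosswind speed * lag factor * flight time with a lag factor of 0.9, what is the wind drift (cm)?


drift = v_wind * lag * t = 12 * 0.9 * 0.981 = 10.5948 m ≈ 1059 cm

1059 cm


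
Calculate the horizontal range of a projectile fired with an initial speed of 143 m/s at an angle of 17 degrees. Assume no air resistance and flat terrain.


R = v0^2 * sin(2*theta) / g = 143^2 * sin(2*17°) / 9.81 = 1166 m

1166 m


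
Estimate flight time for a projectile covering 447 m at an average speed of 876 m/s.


t = d/v = 447/876 = 0.5103 s

0.5103 s


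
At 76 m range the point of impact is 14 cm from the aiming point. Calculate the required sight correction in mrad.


1 mrad subtends 1 cm per 10 m of range, so adj = error_cm / (dist_m / 10) = 14 / (76/10) = 1.842 mrad

1.842 mrad


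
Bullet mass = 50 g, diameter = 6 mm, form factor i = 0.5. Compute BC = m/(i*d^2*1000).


BC = m/(i*d^2*1000) = 50/(0.5 * 6^2 * 1000) = 0.002778

0.002778


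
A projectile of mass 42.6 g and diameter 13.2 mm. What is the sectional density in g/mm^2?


SD = m/d^2 = 42.6/13.2^2 = 0.2445 g/mm^2

0.2445 g/mm^2


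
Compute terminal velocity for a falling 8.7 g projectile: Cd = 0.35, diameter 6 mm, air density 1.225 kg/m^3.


A = pi*(d/2)^2 = pi*(6/2000)^2 = 2.82743e-05 m^2
vt = sqrt(2mg/(Cd*rho*A)) = sqrt(2*0.0087*9.81/(0.35 * 1.225 * 2.82743e-05)) = 118.7 m/s

118.7 m/s


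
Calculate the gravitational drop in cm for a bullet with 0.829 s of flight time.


drop = 0.5*g*t^2 = 0.5*9.81*0.829^2 = 3.37092 m ≈ 337.1 cm

337.1 cm


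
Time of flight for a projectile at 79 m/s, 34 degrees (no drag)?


T = 2*v0*sin(theta)/g = 2*79*sin(34°)/9.81 = 9.006 s

9.006 s


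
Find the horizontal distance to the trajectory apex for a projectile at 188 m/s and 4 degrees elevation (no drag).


R = v0^2*sin(2*theta)/g = 188^2*sin(2*4°)/9.81 = 501.42 m
apex_dist = R/2 = 501.42/2 = 250.7 m

250.7 m


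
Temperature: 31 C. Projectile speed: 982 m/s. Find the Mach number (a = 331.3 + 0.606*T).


a = 331.3 + 0.606*(31) = 350.086 m/s
M = v/a = 982/350.086 = 2.805

2.805


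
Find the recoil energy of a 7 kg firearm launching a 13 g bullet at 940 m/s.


v_r = m_p*v_p/m_gun = 0.013*940/7 = 1.74571 m/s, E_r = 0.5*m_gun*v_r^2 = 0.5*7*1.74571^2 = 10.67 J

10.67 J


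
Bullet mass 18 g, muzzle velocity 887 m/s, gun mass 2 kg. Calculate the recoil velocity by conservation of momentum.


v_recoil = m_p * v_p / m_gun = 0.018 * 887 / 2 = 7.983 m/s

7.983 m/s


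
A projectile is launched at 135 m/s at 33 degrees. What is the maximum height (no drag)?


H = (v0*sin(theta))^2 / (2g) = (135*sin(33°))^2 / (2*9.81) = 275.5 m

275.5 m


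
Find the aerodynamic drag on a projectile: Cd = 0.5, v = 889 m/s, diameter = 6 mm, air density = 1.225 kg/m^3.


A = pi*(d/2)^2 = pi*(6/2000)^2 = 2.82743e-05 m^2
Fd = 0.5*Cd*rho*A*v^2 = 0.5*0.5*1.225*2.82743e-05*889^2 = 6.843 N

6.843 N


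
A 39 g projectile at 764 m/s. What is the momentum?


p = m*v = 0.039*764 = 29.8 kg·m/s

29.8 kg·m/s


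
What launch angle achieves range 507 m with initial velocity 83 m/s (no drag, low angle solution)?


sin(2*theta) = R*g/v0^2 = 507*9.81/83^2 = 0.721973, theta = arcsin(0.721973)/2 = 23.11°

23.11 degrees


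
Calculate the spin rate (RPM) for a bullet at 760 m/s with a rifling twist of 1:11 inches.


twist_m = 11*0.0254 = 0.2794 m
spin = v/twist = 760/0.2794 = 2720.115 rev/s
RPM = spin*60 = 2720.115*60 ≈ 163207 RPM

163207 RPM


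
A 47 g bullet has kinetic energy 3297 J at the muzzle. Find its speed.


v = sqrt(2*E/m) = sqrt(2*3297/0.047) = 374.6 m/s

374.6 m/s


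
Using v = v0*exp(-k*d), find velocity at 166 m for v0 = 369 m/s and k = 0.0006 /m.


v = v0*exp(-k*d) = 369*exp(-0.0006*166) = 334 m/s

334 m/s


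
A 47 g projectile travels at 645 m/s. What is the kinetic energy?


E = 0.5*m*v^2 = 0.5*0.047*645^2 = 9777 J

9777 J


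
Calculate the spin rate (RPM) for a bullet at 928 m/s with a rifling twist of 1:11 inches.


twist_m = 11*0.0254 = 0.2794 m
spin = v/twist = 928/0.2794 = 3321.403 rev/s
RPM = spin*60 = 3321.403*60 ≈ 199284 RPM

199284 RPM


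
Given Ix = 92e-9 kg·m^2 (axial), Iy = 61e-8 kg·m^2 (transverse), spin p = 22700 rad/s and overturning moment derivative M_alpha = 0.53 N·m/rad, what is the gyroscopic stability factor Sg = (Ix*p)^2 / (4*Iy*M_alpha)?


Sg = Ix^2 * p^2 / (4 * Iy * M_alpha) = (92e-9)^2 * 22700^2 / (4 * 61e-8 * 0.53) = 3.373

3.373


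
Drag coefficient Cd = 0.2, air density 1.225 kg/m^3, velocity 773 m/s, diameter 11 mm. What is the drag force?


A = pi*(d/2)^2 = pi*(11/2000)^2 = 9.50332e-05 m^2
Fd = 0.5*Cd*rho*A*v^2 = 0.5*0.2*1.225*9.50332e-05*773^2 = 6.956 N

6.956 N


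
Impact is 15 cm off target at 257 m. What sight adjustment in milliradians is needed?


1 mrad subtends 1 cm per 10 m of range, so adj = error_cm / (dist_m / 10) = 15 / (257/10) = 0.5837 mrad

0.5837 mrad


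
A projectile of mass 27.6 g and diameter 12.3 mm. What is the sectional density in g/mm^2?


SD = m/d^2 = 27.6/12.3^2 = 0.1824 g/mm^2

0.1824 g/mm^2


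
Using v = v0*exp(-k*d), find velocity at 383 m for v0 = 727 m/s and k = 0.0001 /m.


v = v0*exp(-k*d) = 727*exp(-0.0001*383) = 699.7 m/s

699.7 m/s


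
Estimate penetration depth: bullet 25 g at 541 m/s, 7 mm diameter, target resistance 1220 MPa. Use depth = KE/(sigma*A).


A = pi*(d/2)^2 = pi*(7/2)^2 = 38.4845 mm^2
E = 0.5*m*v^2 = 0.5*0.025*541^2 = 3658.51 J
depth = E/(sigma*A) = 3658.51 J / (1220 MPa * 38.4845 mm^2) = 3658.51/(1220 * 38.4845) m = 0.0779218 m ≈ 77.92 mm

77.92 mm


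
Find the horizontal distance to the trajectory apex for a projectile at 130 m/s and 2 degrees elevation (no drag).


R = v0^2*sin(2*theta)/g = 130^2*sin(2*2°)/9.81 = 120.172 m
apex_dist = R/2 = 120.172/2 = 60.09 m

60.09 m


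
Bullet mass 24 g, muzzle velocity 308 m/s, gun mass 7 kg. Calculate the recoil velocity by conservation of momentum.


v_recoil = m_p * v_p / m_gun = 0.024 * 308 / 7 = 1.056 m/s

1.056 m/s


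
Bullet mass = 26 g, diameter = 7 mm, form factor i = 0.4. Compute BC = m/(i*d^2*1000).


BC = m/(i*d^2*1000) = 26/(0.4 * 7^2 * 1000) = 0.001327

0.001327


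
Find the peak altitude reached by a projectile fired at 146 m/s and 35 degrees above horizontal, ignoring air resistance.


H = (v0*sin(theta))^2 / (2g) = (146*sin(35°))^2 / (2*9.81) = 357.4 m

357.4 m


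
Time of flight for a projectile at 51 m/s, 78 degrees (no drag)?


T = 2*v0*sin(theta)/g = 2*51*sin(78°)/9.81 = 10.17 s

10.17 s


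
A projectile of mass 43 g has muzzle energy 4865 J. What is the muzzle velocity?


v = sqrt(2*E/m) = sqrt(2*4865/0.043) = 475.7 m/s

475.7 m/s


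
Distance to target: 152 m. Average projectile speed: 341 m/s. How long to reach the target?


t = d/v = 152/341 = 0.4457 s

0.4457 s


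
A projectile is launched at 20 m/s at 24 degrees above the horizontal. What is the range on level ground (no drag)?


R = v0^2 * sin(2*theta) / g = 20^2 * sin(2*24°) / 9.81 = 30.3 m

30.3 m


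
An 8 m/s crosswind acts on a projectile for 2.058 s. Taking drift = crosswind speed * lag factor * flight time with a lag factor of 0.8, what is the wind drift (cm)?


drift = v_wind * lag * t = 8 * 0.8 * 2.058 = 13.1712 m ≈ 1317 cm

1317 cm


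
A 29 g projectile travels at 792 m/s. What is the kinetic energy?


E = 0.5*m*v^2 = 0.5*0.029*792^2 = 9095 J

9095 J


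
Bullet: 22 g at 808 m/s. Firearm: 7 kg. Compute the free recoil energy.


v_r = m_p*v_p/m_gun = 0.022*808/7 = 2.53943 m/s, E_r = 0.5*m_gun*v_r^2 = 0.5*7*2.53943^2 = 22.57 J

22.57 J


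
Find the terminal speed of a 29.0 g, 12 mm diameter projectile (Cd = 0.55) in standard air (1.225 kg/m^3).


A = pi*(d/2)^2 = pi*(12/2000)^2 = 1.13097e-04 m^2
vt = sqrt(2mg/(Cd*rho*A)) = sqrt(2*0.029*9.81/(0.55 * 1.225 * 1.13097e-04)) = 86.41 m/s

86.41 m/s


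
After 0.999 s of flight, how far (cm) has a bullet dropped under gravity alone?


drop = 0.5*g*t^2 = 0.5*9.81*0.999^2 = 4.89519 m ≈ 489.5 cm

489.5 cm


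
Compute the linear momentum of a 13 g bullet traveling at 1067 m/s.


p = m*v = 0.013*1067 = 13.87 kg·m/s

13.87 kg·m/s


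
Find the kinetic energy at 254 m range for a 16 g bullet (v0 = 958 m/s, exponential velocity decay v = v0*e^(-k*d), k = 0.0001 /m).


v = v0*exp(-k*d) = 958*exp(-0.0001*254) = 933.973 m/s
E = 0.5*m*v^2 = 0.5*0.016*933.973^2 = 6978 J

6978 J


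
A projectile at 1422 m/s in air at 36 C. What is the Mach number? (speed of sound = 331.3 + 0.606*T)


a = 331.3 + 0.606*(36) = 353.116 m/s
M = v/a = 1422/353.116 = 4.027

4.027


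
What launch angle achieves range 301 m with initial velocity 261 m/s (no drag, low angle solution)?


sin(2*theta) = R*g/v0^2 = 301*9.81/261^2 = 0.0433465, theta = arcsin(0.0433465)/2 = 1.242°

1.242 degrees


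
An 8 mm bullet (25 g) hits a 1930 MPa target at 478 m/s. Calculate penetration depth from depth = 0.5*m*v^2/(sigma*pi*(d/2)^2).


A = pi*(d/2)^2 = pi*(8/2)^2 = 50.2655 mm^2
E = 0.5*m*v^2 = 0.5*0.025*478^2 = 2856.05 J
depth = E/(sigma*A) = 2856.05 J / (1930 MPa * 50.2655 mm^2) = 2856.05/(1930 * 50.2655) m = 0.0294401 m ≈ 29.44 mm

29.44 mm


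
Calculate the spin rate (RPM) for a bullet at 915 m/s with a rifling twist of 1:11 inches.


twist_m = 11*0.0254 = 0.2794 m
spin = v/twist = 915/0.2794 = 3274.875 rev/s
RPM = spin*60 = 3274.875*60 ≈ 196492 RPM

196492 RPM


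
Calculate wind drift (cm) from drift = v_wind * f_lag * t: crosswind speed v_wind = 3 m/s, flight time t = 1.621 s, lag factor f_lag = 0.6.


drift = v_wind * lag * t = 3 * 0.6 * 1.621 = 2.9178 m ≈ 291.8 cm

291.8 cm


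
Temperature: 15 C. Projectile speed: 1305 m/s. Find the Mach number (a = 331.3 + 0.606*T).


a = 331.3 + 0.606*(15) = 340.39 m/s
M = v/a = 1305/340.39 = 3.834

3.834


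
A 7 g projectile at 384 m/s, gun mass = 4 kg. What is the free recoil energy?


v_r = m_p*v_p/m_gun = 0.007*384/4 = 0.672 m/s, E_r = 0.5*m_gun*v_r^2 = 0.5*4*0.672^2 = 0.9032 J

0.9032 J


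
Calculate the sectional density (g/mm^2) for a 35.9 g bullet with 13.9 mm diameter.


SD = m/d^2 = 35.9/13.9^2 = 0.1858 g/mm^2

0.1858 g/mm^2


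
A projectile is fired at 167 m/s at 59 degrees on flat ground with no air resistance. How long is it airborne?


T = 2*v0*sin(theta)/g = 2*167*sin(59°)/9.81 = 29.18 s

29.18 s


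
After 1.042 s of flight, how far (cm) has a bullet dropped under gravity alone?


drop = 0.5*g*t^2 = 0.5*9.81*1.042^2 = 5.32567 m ≈ 532.6 cm

532.6 cm


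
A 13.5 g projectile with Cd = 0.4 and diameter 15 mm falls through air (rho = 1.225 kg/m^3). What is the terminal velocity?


A = pi*(d/2)^2 = pi*(15/2000)^2 = 1.76715e-04 m^2
vt = sqrt(2mg/(Cd*rho*A)) = sqrt(2*0.0135*9.81/(0.4 * 1.225 * 1.76715e-04)) = 55.31 m/s

55.31 m/s


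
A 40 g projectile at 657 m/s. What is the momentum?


p = m*v = 0.04*657 = 26.28 kg·m/s

26.28 kg·m/s


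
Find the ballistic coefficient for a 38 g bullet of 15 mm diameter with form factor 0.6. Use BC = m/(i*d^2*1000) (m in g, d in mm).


BC = m/(i*d^2*1000) = 38/(0.6 * 15^2 * 1000) = 0.0002815

0.0002815


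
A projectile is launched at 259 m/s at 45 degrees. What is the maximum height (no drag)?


H = (v0*sin(theta))^2 / (2g) = (259*sin(45°))^2 / (2*9.81) = 1710 m

1710 m


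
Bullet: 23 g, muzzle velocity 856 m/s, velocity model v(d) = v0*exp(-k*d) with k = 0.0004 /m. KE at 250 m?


v = v0*exp(-k*d) = 856*exp(-0.0004*250) = 774.541 m/s
E = 0.5*m*v^2 = 0.5*0.023*774.541^2 = 6899 J

6899 J


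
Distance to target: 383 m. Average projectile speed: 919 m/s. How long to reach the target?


t = d/v = 383/919 = 0.4168 s

0.4168 s


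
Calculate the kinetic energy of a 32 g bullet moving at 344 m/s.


E = 0.5*m*v^2 = 0.5*0.032*344^2 = 1893 J

1893 J


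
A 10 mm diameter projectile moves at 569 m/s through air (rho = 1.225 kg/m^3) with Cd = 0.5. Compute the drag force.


A = pi*(d/2)^2 = pi*(10/2000)^2 = 7.85398e-05 m^2
Fd = 0.5*Cd*rho*A*v^2 = 0.5*0.5*1.225*7.85398e-05*569^2 = 7.787 N

7.787 N


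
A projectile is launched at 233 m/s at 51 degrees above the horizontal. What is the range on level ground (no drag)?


R = v0^2 * sin(2*theta) / g = 233^2 * sin(2*51°) / 9.81 = 5413 m

5413 m


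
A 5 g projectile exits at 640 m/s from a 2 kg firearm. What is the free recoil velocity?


v_recoil = m_p * v_p / m_gun = 0.005 * 640 / 2 = 1.6 m/s

1.6 m/s


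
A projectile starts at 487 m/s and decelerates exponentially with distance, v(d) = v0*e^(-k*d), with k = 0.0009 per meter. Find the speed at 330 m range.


v = v0*exp(-k*d) = 487*exp(-0.0009*330) = 361.9 m/s

361.9 m/s


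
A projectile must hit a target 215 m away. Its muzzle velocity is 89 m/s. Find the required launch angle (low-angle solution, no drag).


sin(2*theta) = R*g/v0^2 = 215*9.81/89^2 = 0.266273, theta = arcsin(0.266273)/2 = 7.721°

7.721 degrees


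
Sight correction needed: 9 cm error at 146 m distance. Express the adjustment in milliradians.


1 mrad subtends 1 cm per 10 m of range, so adj = error_cm / (dist_m / 10) = 9 / (146/10) = 0.6164 mrad

0.6164 mrad


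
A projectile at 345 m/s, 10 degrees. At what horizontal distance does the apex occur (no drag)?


R = v0^2*sin(2*theta)/g = 345^2*sin(2*10°)/9.81 = 4149.74 m
apex_dist = R/2 = 4149.74/2 = 2075 m

2075 m


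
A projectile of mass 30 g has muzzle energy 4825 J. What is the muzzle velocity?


v = sqrt(2*E/m) = sqrt(2*4825/0.03) = 567.2 m/s

567.2 m/s


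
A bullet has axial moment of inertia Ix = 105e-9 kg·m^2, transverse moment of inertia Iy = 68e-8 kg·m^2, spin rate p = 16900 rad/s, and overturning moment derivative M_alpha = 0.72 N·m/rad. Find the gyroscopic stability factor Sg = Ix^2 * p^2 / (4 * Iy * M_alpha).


Sg = Ix^2 * p^2 / (4 * Iy * M_alpha) = (105e-9)^2 * 16900^2 / (4 * 68e-8 * 0.72) = 1.608

1.608


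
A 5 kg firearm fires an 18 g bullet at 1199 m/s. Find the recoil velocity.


v_recoil = m_p * v_p / m_gun = 0.018 * 1199 / 5 = 4.316 m/s

4.316 m/s


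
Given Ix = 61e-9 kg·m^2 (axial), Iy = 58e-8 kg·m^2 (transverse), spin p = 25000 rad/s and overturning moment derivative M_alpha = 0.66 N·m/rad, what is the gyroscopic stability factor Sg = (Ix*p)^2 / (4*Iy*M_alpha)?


Sg = Ix^2 * p^2 / (4 * Iy * M_alpha) = (61e-9)^2 * 25000^2 / (4 * 58e-8 * 0.66) = 1.519

1.519


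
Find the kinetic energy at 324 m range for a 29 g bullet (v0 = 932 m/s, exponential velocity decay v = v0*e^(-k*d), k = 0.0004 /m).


v = v0*exp(-k*d) = 932*exp(-0.0004*324) = 818.712 m/s
E = 0.5*m*v^2 = 0.5*0.029*818.712^2 = 9719 J

9719 J


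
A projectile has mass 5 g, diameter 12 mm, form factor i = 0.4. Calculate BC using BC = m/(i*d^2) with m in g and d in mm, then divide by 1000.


BC = m/(i*d^2*1000) = 5/(0.4 * 12^2 * 1000) = 8.681e-05

8.681e-05


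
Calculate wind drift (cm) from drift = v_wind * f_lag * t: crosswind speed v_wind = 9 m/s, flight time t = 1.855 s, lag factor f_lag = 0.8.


drift = v_wind * lag * t = 9 * 0.8 * 1.855 = 13.356 m ≈ 1336 cm

1336 cm


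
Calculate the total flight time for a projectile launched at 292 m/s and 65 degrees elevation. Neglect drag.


T = 2*v0*sin(theta)/g = 2*292*sin(65°)/9.81 = 53.95 s

53.95 s


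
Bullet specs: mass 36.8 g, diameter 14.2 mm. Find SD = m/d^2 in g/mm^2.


SD = m/d^2 = 36.8/14.2^2 = 0.1825 g/mm^2

0.1825 g/mm^2


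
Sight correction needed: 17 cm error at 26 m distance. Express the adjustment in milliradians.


1 mrad subtends 1 cm per 10 m of range, so adj = error_cm / (dist_m / 10) = 17 / (26/10) = 6.538 mrad

6.538 mrad


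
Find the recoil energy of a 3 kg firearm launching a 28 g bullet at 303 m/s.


v_r = m_p*v_p/m_gun = 0.028*303/3 = 2.828 m/s, E_r = 0.5*m_gun*v_r^2 = 0.5*3*2.828^2 = 12 J

12 J


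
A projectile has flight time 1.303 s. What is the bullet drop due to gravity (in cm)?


drop = 0.5*g*t^2 = 0.5*9.81*1.303^2 = 8.32775 m ≈ 832.8 cm

832.8 cm


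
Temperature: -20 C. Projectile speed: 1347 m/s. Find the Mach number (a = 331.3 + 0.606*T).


a = 331.3 + 0.606*(-20) = 319.18 m/s
M = v/a = 1347/319.18 = 4.22

4.22


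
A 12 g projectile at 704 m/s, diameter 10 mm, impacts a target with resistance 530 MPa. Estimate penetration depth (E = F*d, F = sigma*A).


A = pi*(d/2)^2 = pi*(10/2)^2 = 78.5398 mm^2
E = 0.5*m*v^2 = 0.5*0.012*704^2 = 2973.7 J
depth = E/(sigma*A) = 2973.7 J / (530 MPa * 78.5398 mm^2) = 2973.7/(530 * 78.5398) m = 0.0714383 m ≈ 71.44 mm

71.44 mm


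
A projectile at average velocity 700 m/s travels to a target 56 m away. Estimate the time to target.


t = d/v = 56/700 = 0.08 s

0.08 s


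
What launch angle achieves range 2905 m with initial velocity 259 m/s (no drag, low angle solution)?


sin(2*theta) = R*g/v0^2 = 2905*9.81/259^2 = 0.42483, theta = arcsin(0.42483)/2 = 12.57°

12.57 degrees


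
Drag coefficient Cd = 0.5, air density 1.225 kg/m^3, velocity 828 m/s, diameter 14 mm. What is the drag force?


A = pi*(d/2)^2 = pi*(14/2000)^2 = 1.53938e-04 m^2
Fd = 0.5*Cd*rho*A*v^2 = 0.5*0.5*1.225*1.53938e-04*828^2 = 32.32 N

32.32 N


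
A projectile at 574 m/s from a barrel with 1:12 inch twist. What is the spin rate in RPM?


twist_m = 12*0.0254 = 0.3048 m
spin = v/twist = 574/0.3048 = 1883.202 rev/s
RPM = spin*60 = 1883.202*60 ≈ 112992 RPM

112992 RPM


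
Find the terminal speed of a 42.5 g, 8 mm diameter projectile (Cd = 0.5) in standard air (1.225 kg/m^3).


A = pi*(d/2)^2 = pi*(8/2000)^2 = 5.02655e-05 m^2
vt = sqrt(2mg/(Cd*rho*A)) = sqrt(2*0.0425*9.81/(0.5 * 1.225 * 5.02655e-05)) = 164.6 m/s

164.6 m/s


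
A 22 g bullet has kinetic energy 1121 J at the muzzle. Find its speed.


v = sqrt(2*E/m) = sqrt(2*1121/0.022) = 319.2 m/s

319.2 m/s


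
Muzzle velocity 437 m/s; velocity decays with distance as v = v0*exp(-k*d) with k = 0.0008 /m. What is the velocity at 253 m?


v = v0*exp(-k*d) = 437*exp(-0.0008*253) = 356.9 m/s

356.9 m/s


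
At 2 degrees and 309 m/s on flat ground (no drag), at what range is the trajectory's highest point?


R = v0^2*sin(2*theta)/g = 309^2*sin(2*2°)/9.81 = 678.942 m
apex_dist = R/2 = 678.942/2 = 339.5 m

339.5 m


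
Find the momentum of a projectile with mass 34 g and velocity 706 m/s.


p = m*v = 0.034*706 = 24 kg·m/s

24 kg·m/s


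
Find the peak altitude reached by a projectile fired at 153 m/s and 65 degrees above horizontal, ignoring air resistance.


H = (v0*sin(theta))^2 / (2g) = (153*sin(65°))^2 / (2*9.81) = 980 m

980 m


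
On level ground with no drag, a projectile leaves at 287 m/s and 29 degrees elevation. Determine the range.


R = v0^2 * sin(2*theta) / g = 287^2 * sin(2*29°) / 9.81 = 7121 m

7121 m


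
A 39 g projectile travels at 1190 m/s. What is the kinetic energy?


E = 0.5*m*v^2 = 0.5*0.039*1190^2 = 27614 J

27614 J


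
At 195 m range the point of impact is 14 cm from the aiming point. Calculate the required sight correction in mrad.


1 mrad subtends 1 cm per 10 m of range, so adj = error_cm / (dist_m / 10) = 14 / (195/10) = 0.7179 mrad

0.7179 mrad


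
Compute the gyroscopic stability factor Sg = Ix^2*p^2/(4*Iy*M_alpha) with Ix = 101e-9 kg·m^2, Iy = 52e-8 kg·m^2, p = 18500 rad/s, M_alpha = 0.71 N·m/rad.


Sg = Ix^2 * p^2 / (4 * Iy * M_alpha) = (101e-9)^2 * 18500^2 / (4 * 52e-8 * 0.71) = 2.364

2.364


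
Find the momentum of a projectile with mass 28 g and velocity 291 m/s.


p = m*v = 0.028*291 = 8.148 kg·m/s

8.148 kg·m/s


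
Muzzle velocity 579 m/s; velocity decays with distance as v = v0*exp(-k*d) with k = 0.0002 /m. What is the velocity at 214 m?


v = v0*exp(-k*d) = 579*exp(-0.0002*214) = 554.7 m/s

554.7 m/s


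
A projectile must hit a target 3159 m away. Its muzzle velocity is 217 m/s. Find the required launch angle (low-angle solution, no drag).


sin(2*theta) = R*g/v0^2 = 3159*9.81/217^2 = 0.658111, theta = arcsin(0.658111)/2 = 20.58°

20.58 degrees


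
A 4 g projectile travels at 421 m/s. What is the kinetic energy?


E = 0.5*m*v^2 = 0.5*0.004*421^2 = 354.5 J

354.5 J


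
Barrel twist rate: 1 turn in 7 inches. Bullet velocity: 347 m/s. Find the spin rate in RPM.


twist_m = 7*0.0254 = 0.1778 m
spin = v/twist = 347/0.1778 = 1951.631 rev/s
RPM = spin*60 = 1951.631*60 ≈ 117098 RPM

117098 RPM


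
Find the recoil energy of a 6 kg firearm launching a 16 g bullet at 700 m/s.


v_r = m_p*v_p/m_gun = 0.016*700/6 = 1.86667 m/s, E_r = 0.5*m_gun*v_r^2 = 0.5*6*1.86667^2 = 10.45 J

10.45 J


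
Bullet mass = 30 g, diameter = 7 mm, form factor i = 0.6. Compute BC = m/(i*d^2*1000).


BC = m/(i*d^2*1000) = 30/(0.6 * 7^2 * 1000) = 0.00102

0.00102


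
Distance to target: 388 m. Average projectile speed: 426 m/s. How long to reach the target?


t = d/v = 388/426 = 0.9108 s

0.9108 s


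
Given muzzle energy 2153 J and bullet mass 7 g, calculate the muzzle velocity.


v = sqrt(2*E/m) = sqrt(2*2153/0.007) = 784.3 m/s

784.3 m/s


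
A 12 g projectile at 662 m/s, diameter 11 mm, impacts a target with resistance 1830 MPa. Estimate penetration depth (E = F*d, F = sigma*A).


A = pi*(d/2)^2 = pi*(11/2)^2 = 95.0332 mm^2
E = 0.5*m*v^2 = 0.5*0.012*662^2 = 2629.46 J
depth = E/(sigma*A) = 2629.46 J / (1830 MPa * 95.0332 mm^2) = 2629.46/(1830 * 95.0332) m = 0.0151196 m ≈ 15.12 mm

15.12 mm


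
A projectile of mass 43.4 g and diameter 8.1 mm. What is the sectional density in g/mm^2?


SD = m/d^2 = 43.4/8.1^2 = 0.6615 g/mm^2

0.6615 g/mm^2


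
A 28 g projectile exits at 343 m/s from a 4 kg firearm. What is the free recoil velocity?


v_recoil = m_p * v_p / m_gun = 0.028 * 343 / 4 = 2.401 m/s

2.401 m/s


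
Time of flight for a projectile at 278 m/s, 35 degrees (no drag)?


T = 2*v0*sin(theta)/g = 2*278*sin(35°)/9.81 = 32.51 s

32.51 s


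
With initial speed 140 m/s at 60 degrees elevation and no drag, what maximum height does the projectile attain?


H = (v0*sin(theta))^2 / (2g) = (140*sin(60°))^2 / (2*9.81) = 749.2 m

749.2 m


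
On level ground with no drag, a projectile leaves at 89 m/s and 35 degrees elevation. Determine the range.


R = v0^2 * sin(2*theta) / g = 89^2 * sin(2*35°) / 9.81 = 758.7 m

758.7 m


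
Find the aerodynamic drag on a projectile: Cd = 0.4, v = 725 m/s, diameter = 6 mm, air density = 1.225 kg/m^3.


A = pi*(d/2)^2 = pi*(6/2000)^2 = 2.82743e-05 m^2
Fd = 0.5*Cd*rho*A*v^2 = 0.5*0.4*1.225*2.82743e-05*725^2 = 3.641 N

3.641 N


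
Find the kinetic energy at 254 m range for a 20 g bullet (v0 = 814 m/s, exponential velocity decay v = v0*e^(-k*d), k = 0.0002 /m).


v = v0*exp(-k*d) = 814*exp(-0.0002*254) = 773.682 m/s
E = 0.5*m*v^2 = 0.5*0.02*773.682^2 = 5986 J

5986 J


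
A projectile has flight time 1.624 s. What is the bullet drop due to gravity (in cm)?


drop = 0.5*g*t^2 = 0.5*9.81*1.624^2 = 12.9363 m ≈ 1294 cm

1294 cm


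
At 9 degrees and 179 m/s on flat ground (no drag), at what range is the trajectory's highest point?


R = v0^2*sin(2*theta)/g = 179^2*sin(2*9°)/9.81 = 1009.3 m
apex_dist = R/2 = 1009.3/2 = 504.6 m

504.6 m


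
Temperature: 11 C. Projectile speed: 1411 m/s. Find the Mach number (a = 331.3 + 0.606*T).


a = 331.3 + 0.606*(11) = 337.966 m/s
M = v/a = 1411/337.966 = 4.175

4.175


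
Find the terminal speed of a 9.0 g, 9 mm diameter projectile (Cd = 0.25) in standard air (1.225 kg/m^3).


A = pi*(d/2)^2 = pi*(9/2000)^2 = 6.36173e-05 m^2
vt = sqrt(2mg/(Cd*rho*A)) = sqrt(2*0.009*9.81/(0.25 * 1.225 * 6.36173e-05)) = 95.2 m/s

95.2 m/s


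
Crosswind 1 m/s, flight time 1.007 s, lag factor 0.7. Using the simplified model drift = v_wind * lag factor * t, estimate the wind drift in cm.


drift = v_wind * lag * t = 1 * 0.7 * 1.007 = 0.7049 m ≈ 70.49 cm

70.49 cm


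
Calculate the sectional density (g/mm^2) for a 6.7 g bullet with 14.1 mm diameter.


SD = m/d^2 = 6.7/14.1^2 = 0.0337 g/mm^2

0.0337 g/mm^2


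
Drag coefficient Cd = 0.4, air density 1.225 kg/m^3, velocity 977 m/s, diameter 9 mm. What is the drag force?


A = pi*(d/2)^2 = pi*(9/2000)^2 = 6.36173e-05 m^2
Fd = 0.5*Cd*rho*A*v^2 = 0.5*0.4*1.225*6.36173e-05*977^2 = 14.88 N

14.88 N


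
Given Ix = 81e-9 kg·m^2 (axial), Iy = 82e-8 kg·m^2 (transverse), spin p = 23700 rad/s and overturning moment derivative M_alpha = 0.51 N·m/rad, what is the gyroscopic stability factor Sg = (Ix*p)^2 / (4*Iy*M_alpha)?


Sg = Ix^2 * p^2 / (4 * Iy * M_alpha) = (81e-9)^2 * 23700^2 / (4 * 82e-8 * 0.51) = 2.203

2.203


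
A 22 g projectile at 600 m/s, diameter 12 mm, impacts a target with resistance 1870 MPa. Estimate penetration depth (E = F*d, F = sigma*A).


A = pi*(d/2)^2 = pi*(12/2)^2 = 113.097 mm^2
E = 0.5*m*v^2 = 0.5*0.022*600^2 = 3960 J
depth = E/(sigma*A) = 3960 J / (1870 MPa * 113.097 mm^2) = 3960/(1870 * 113.097) m = 0.0187241 m ≈ 18.72 mm

18.72 mm


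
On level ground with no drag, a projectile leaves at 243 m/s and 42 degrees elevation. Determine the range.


R = v0^2 * sin(2*theta) / g = 243^2 * sin(2*42°) / 9.81 = 5986 m

5986 m


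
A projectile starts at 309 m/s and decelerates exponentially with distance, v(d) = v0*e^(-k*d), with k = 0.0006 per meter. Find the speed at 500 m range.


v = v0*exp(-k*d) = 309*exp(-0.0006*500) = 228.9 m/s

228.9 m/s


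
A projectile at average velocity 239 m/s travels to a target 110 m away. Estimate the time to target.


t = d/v = 110/239 = 0.4603 s

0.4603 s


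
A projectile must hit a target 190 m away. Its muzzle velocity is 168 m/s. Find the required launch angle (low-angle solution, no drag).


sin(2*theta) = R*g/v0^2 = 190*9.81/168^2 = 0.0660395, theta = arcsin(0.0660395)/2 = 1.893°

1.893 degrees


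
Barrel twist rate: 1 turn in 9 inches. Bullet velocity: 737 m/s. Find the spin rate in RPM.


twist_m = 9*0.0254 = 0.2286 m
spin = v/twist = 737/0.2286 = 3223.972 rev/s
RPM = spin*60 = 3223.972*60 ≈ 193438 RPM

193438 RPM


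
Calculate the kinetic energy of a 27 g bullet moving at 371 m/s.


E = 0.5*m*v^2 = 0.5*0.027*371^2 = 1858 J

1858 J


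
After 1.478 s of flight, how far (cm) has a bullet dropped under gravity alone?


drop = 0.5*g*t^2 = 0.5*9.81*1.478^2 = 10.7149 m ≈ 1071 cm

1071 cm


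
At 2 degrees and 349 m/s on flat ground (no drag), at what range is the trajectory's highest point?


R = v0^2*sin(2*theta)/g = 349^2*sin(2*2°)/9.81 = 866.097 m
apex_dist = R/2 = 866.097/2 = 433 m

433 m


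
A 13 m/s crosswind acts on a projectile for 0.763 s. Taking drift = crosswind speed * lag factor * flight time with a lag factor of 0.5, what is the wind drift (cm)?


drift = v_wind * lag * t = 13 * 0.5 * 0.763 = 4.9595 m ≈ 496 cm

496 cm


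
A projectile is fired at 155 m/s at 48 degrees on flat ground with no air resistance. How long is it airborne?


T = 2*v0*sin(theta)/g = 2*155*sin(48°)/9.81 = 23.48 s

23.48 s


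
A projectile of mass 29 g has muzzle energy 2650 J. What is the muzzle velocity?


v = sqrt(2*E/m) = sqrt(2*2650/0.029) = 427.5 m/s

427.5 m/s


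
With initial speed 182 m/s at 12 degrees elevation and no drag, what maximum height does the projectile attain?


H = (v0*sin(theta))^2 / (2g) = (182*sin(12°))^2 / (2*9.81) = 72.98 m

72.98 m


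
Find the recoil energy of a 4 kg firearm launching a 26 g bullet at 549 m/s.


v_r = m_p*v_p/m_gun = 0.026*549/4 = 3.5685 m/s, E_r = 0.5*m_gun*v_r^2 = 0.5*4*3.5685^2 = 25.47 J

25.47 J


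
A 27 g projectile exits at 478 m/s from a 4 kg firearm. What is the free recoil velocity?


v_recoil = m_p * v_p / m_gun = 0.027 * 478 / 4 = 3.227 m/s

3.227 m/s


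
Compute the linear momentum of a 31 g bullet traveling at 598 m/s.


p = m*v = 0.031*598 = 18.54 kg·m/s

18.54 kg·m/s


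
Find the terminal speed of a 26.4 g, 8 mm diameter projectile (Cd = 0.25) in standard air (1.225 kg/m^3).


A = pi*(d/2)^2 = pi*(8/2000)^2 = 5.02655e-05 m^2
vt = sqrt(2mg/(Cd*rho*A)) = sqrt(2*0.0264*9.81/(0.25 * 1.225 * 5.02655e-05)) = 183.4 m/s

183.4 m/s


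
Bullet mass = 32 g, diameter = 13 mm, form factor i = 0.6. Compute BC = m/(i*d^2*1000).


BC = m/(i*d^2*1000) = 32/(0.6 * 13^2 * 1000) = 0.0003156

0.0003156


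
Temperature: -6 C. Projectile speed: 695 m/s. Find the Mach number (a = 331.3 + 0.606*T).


a = 331.3 + 0.606*(-6) = 327.664 m/s
M = v/a = 695/327.664 = 2.121

2.121


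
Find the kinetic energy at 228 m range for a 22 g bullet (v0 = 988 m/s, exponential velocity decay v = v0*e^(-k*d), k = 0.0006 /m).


v = v0*exp(-k*d) = 988*exp(-0.0006*228) = 861.679 m/s
E = 0.5*m*v^2 = 0.5*0.022*861.679^2 = 8167 J

8167 J


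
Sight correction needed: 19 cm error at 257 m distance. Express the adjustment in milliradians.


1 mrad subtends 1 cm per 10 m of range, so adj = error_cm / (dist_m / 10) = 19 / (257/10) = 0.7393 mrad

0.7393 mrad


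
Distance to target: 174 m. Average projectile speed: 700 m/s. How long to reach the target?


t = d/v = 174/700 = 0.2486 s

0.2486 s


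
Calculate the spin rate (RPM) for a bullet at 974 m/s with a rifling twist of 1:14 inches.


twist_m = 14*0.0254 = 0.3556 m
spin = v/twist = 974/0.3556 = 2739.033 rev/s
RPM = spin*60 = 2739.033*60 ≈ 164342 RPM

164342 RPM


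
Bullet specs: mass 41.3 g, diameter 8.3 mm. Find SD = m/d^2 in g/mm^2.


SD = m/d^2 = 41.3/8.3^2 = 0.5995 g/mm^2

0.5995 g/mm^2


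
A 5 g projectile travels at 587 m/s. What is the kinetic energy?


E = 0.5*m*v^2 = 0.5*0.005*587^2 = 861.4 J

861.4 J


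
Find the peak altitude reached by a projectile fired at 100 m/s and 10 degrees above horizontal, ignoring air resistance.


H = (v0*sin(theta))^2 / (2g) = (100*sin(10°))^2 / (2*9.81) = 15.37 m

15.37 m


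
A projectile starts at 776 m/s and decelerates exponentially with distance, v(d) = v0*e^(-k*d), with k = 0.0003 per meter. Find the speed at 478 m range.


v = v0*exp(-k*d) = 776*exp(-0.0003*478) = 672.3 m/s

672.3 m/s


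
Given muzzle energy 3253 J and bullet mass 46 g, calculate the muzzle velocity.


v = sqrt(2*E/m) = sqrt(2*3253/0.046) = 376.1 m/s

376.1 m/s


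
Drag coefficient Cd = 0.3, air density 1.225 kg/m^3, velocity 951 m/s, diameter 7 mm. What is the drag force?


A = pi*(d/2)^2 = pi*(7/2000)^2 = 3.84845e-05 m^2
Fd = 0.5*Cd*rho*A*v^2 = 0.5*0.3*1.225*3.84845e-05*951^2 = 6.395 N

6.395 N


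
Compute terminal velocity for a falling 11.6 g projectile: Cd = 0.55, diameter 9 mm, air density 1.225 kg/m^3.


A = pi*(d/2)^2 = pi*(9/2000)^2 = 6.36173e-05 m^2
vt = sqrt(2mg/(Cd*rho*A)) = sqrt(2*0.0116*9.81/(0.55 * 1.225 * 6.36173e-05)) = 72.87 m/s

72.87 m/s


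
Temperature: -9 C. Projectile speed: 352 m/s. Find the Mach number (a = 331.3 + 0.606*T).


a = 331.3 + 0.606*(-9) = 325.846 m/s
M = v/a = 352/325.846 = 1.08

1.08


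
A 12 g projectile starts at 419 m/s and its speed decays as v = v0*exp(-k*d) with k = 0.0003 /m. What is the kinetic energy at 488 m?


v = v0*exp(-k*d) = 419*exp(-0.0003*488) = 361.937 m/s
E = 0.5*m*v^2 = 0.5*0.012*361.937^2 = 786 J

786 J


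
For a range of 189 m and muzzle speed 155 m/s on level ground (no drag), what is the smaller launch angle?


sin(2*theta) = R*g/v0^2 = 189*9.81/155^2 = 0.0771734, theta = arcsin(0.0771734)/2 = 2.213°

2.213 degrees


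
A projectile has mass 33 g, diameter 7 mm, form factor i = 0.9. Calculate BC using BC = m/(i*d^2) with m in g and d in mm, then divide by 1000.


BC = m/(i*d^2*1000) = 33/(0.9 * 7^2 * 1000) = 0.0007483

0.0007483


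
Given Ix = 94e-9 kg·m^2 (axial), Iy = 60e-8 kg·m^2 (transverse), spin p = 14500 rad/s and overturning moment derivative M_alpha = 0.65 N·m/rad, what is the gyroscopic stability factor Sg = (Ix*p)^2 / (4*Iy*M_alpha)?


Sg = Ix^2 * p^2 / (4 * Iy * M_alpha) = (94e-9)^2 * 14500^2 / (4 * 60e-8 * 0.65) = 1.191

1.191


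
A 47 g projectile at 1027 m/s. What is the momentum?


p = m*v = 0.047*1027 = 48.27 kg·m/s

48.27 kg·m/s


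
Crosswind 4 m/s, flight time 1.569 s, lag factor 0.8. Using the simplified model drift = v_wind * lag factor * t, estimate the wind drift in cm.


drift = v_wind * lag * t = 4 * 0.8 * 1.569 = 5.0208 m ≈ 502.1 cm

502.1 cm
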